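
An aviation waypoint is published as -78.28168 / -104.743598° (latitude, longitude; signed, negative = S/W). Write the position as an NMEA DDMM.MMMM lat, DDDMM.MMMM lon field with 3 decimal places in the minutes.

Latitude is negative → S; |value| = 78.281680
Latitude: fractional part 0.281680 → 16.90080 minutes
Longitude is negative → W; |value| = 104.743598
Lon: fractional part 0.743598 → 44.61588 minutes

7816.901,S / 10444.616,W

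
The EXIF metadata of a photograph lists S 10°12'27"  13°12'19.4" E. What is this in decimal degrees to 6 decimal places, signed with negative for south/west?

φ: 10° + 12/60 + 27/3600 = 10 + 0.200000 + 0.007500 = 10.2075000
S → negative
λ: 13 + 12/60 + 19.4/3600 = 13.2053889
E ⇒ keep positive

-10.207500, 13.205389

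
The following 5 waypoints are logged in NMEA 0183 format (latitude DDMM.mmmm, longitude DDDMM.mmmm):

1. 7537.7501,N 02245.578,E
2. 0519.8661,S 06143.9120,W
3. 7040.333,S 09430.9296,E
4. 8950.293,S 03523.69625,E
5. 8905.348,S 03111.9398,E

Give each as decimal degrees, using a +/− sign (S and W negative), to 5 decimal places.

1. 75.62917, 22.75963
2. -5.33110, -61.73187
3. -70.67222, 94.51549
4. -89.83822, 35.39494
5. -89.08913, 31.19900

Point 1:
  Latitude: degrees = first 2 digits = 75, minutes = 37.7501; 75 + 37.7501/60 = 75.629168
  N → positive
  Lon: split at 3 digits → 022° and 45.578′; 22 + 45.578/60 = 22.759633
  E ⇒ keep positive
Point 2:
  φ: degrees = first 2 digits = 5, minutes = 19.8661; 5 + 19.8661/60 = 5.331102
  S ⇒ negate
  Longitude: split at 3 digits → 061° and 43.912′; 61 + 43.912/60 = 61.731867
  W ⇒ negate
Point 3:
  Lat: split at 2 digits → 70° and 40.333′; 70 + 40.333/60 = 70.672217
  hemisphere S, so the sign is −
  Lon: degrees = first 3 digits = 94, minutes = 30.9296; 94 + 30.9296/60 = 94.515493
  E ⇒ keep positive
Point 4:
  φ: degrees = first 2 digits = 89, minutes = 50.293; 89 + 50.293/60 = 89.838217
  S → negative
  Lon: split at 3 digits → 035° and 23.69625′; 35 + 23.69625/60 = 35.394938
  E → positive
Point 5:
  Lat: split at 2 digits → 89° and 5.348′; 89 + 5.348/60 = 89.089133
  S ⇒ negate
  λ: degrees = first 3 digits = 31, minutes = 11.9398; 31 + 11.9398/60 = 31.198997
  E ⇒ keep positive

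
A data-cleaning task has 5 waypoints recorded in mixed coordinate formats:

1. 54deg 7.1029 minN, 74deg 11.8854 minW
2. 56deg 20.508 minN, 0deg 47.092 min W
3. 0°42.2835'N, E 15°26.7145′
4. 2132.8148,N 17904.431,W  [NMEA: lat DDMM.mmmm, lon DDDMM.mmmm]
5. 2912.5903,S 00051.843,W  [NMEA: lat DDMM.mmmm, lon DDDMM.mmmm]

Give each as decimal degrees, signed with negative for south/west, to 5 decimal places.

Point 1:
  φ: 54 + 7.1029/60 = 54.118382
  N ⇒ keep positive
  λ: 11.8854′ = 0.198090°; total 74.198090
  W → negative
Point 2:
  Lat: 20.508′ = 0.341800°; total 56.341800
  N → positive
  Longitude: 47.092′ = 0.784867°; total 0.784867
  hemisphere W, so the sign is −
Point 3:
  Lat: 0 + 42.2835/60 = 0.704725
  N ⇒ keep positive
  λ: 26.7145′ = 0.445242°; total 15.445242
  E ⇒ keep positive
Point 4:
  φ: degrees = first 2 digits = 21, minutes = 32.8148; 21 + 32.8148/60 = 21.546913
  N → positive
  Lon: degrees = first 3 digits = 179, minutes = 4.431; 179 + 4.431/60 = 179.073850
  W → negative
Point 5:
  Lat: split at 2 digits → 29° and 12.5903′; 29 + 12.5903/60 = 29.209838
  hemisphere S, so the sign is −
  Longitude: degrees = first 3 digits = 0, minutes = 51.843; 0 + 51.843/60 = 0.864050
  hemisphere W, so the sign is −

1. 54.11838, -74.19809
2. 56.34180, -0.78487
3. 0.70473, 15.44524
4. 21.54691, -179.07385
5. -29.20984, -0.86405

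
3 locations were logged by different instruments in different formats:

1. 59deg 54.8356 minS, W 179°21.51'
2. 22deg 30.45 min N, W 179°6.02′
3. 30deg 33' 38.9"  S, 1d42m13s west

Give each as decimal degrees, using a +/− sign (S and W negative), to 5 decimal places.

1. -59.91393, -179.35850
2. 22.50750, -179.10033
3. -30.56081, -1.70361

Point 1:
  Lat: 54.8356′ = 0.913927°; total 59.913927
  S ⇒ negate
  λ: 21.51′ = 0.358500°; total 179.358500
  W ⇒ negate
Point 2:
  Latitude: 30.45′ = 0.507500°; total 22.507500
  N ⇒ keep positive
  Longitude: 179 + 6.02/60 = 179.100333
  W ⇒ negate
Point 3:
  Lat: 33′ + 38.9″ = 33.64833′; 30 + 33.64833/60 = 30.560806
  hemisphere S, so the sign is −
  Longitude: 1° + 42/60 + 13/3600 = 1 + 0.700000 + 0.003611 = 1.703611
  hemisphere W, so the sign is −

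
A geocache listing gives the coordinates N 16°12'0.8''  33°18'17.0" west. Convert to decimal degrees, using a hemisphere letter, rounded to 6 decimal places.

Latitude: 12′ + 0.8″ = 12.01333′; 16 + 12.01333/60 = 16.2002222
λ: 33° + 18/60 + 17/3600 = 33 + 0.300000 + 0.004722 = 33.3047222

16.200222° N, 33.304722° W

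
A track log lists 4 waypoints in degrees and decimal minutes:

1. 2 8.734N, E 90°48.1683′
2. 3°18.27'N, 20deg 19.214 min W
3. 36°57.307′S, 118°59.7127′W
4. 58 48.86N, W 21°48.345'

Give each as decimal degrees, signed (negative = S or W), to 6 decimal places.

1. 2.145567, 90.802805
2. 3.304500, -20.320233
3. -36.955117, -118.995212
4. 58.814333, -21.805750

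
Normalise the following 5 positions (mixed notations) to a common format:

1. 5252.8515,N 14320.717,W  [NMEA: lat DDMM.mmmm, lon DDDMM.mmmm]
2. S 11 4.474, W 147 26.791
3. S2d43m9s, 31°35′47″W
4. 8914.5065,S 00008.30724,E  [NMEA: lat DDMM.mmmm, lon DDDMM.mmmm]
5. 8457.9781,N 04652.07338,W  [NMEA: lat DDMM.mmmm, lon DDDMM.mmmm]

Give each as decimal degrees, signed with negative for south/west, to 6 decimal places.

Point 1:
  Latitude: degrees = first 2 digits = 52, minutes = 52.8515; 52 + 52.8515/60 = 52.8808583
  N → positive
  λ: split at 3 digits → 143° and 20.717′; 143 + 20.717/60 = 143.3452833
  hemisphere W, so the sign is −
Point 2:
  Lat: 11 + 4.474/60 = 11.0745667
  S → negative
  λ: 147 + 26.791/60 = 147.4465167
  hemisphere W, so the sign is −
Point 3:
  φ: 2 + 43/60 + 9/3600 = 2.7191667
  S ⇒ negate
  Longitude: 31° + 35/60 + 47/3600 = 31 + 0.583333 + 0.013056 = 31.5963889
  hemisphere W, so the sign is −
Point 4:
  Lat: degrees = first 2 digits = 89, minutes = 14.5065; 89 + 14.5065/60 = 89.2417750
  S ⇒ negate
  Lon: split at 3 digits → 000° and 8.30724′; 0 + 8.30724/60 = 0.1384540
  E ⇒ keep positive
Point 5:
  Lat: split at 2 digits → 84° and 57.9781′; 84 + 57.9781/60 = 84.9663017
  N → positive
  Lon: degrees = first 3 digits = 46, minutes = 52.07338; 46 + 52.07338/60 = 46.8678897
  W ⇒ negate

1. 52.880858, -143.345283
2. -11.074567, -147.446517
3. -2.719167, -31.596389
4. -89.241775, 0.138454
5. 84.966302, -46.867890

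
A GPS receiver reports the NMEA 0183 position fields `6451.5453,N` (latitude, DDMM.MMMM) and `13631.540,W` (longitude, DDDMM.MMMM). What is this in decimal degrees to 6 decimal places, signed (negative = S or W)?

φ: split at 2 digits → 64° and 51.5453′; 64 + 51.5453/60 = 64.8590883
N ⇒ keep positive
Lon: split at 3 digits → 136° and 31.54′; 136 + 31.54/60 = 136.5256667
hemisphere W, so the sign is −

64.859088, -136.525667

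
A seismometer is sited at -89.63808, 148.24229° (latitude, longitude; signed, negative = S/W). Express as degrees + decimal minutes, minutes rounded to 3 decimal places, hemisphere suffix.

89° 38.285′ S, 148° 14.537′ E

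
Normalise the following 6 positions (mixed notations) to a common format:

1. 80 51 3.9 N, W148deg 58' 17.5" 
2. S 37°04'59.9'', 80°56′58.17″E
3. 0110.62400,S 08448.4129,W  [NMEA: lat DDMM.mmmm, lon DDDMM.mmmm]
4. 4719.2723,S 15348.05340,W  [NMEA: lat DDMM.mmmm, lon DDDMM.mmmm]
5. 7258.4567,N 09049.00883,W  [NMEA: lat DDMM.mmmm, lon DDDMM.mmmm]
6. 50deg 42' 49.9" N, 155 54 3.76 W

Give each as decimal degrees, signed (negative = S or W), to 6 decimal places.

Point 1:
  Lat: 51′ + 3.9″ = 51.06500′; 80 + 51.06500/60 = 80.8510833
  N → positive
  Longitude: 148 + 58/60 + 17.5/3600 = 148.9715278
  W → negative
Point 2:
  Latitude: 4′ + 59.9″ = 4.99833′; 37 + 4.99833/60 = 37.0833056
  S ⇒ negate
  Lon: 80° + 56/60 + 58.17/3600 = 80 + 0.933333 + 0.016158 = 80.9494917
  E ⇒ keep positive
Point 3:
  φ: degrees = first 2 digits = 1, minutes = 10.624; 1 + 10.624/60 = 1.1770667
  hemisphere S, so the sign is −
  Lon: split at 3 digits → 084° and 48.4129′; 84 + 48.4129/60 = 84.8068817
  W → negative
Point 4:
  φ: degrees = first 2 digits = 47, minutes = 19.2723; 47 + 19.2723/60 = 47.3212050
  S ⇒ negate
  Longitude: split at 3 digits → 153° and 48.0534′; 153 + 48.0534/60 = 153.8008900
  W ⇒ negate
Point 5:
  φ: split at 2 digits → 72° and 58.4567′; 72 + 58.4567/60 = 72.9742783
  N → positive
  Longitude: split at 3 digits → 090° and 49.00883′; 90 + 49.00883/60 = 90.8168138
  W → negative
Point 6:
  Latitude: 42′ + 49.9″ = 42.83167′; 50 + 42.83167/60 = 50.7138611
  N → positive
  Lon: 54′ + 3.76″ = 54.06267′; 155 + 54.06267/60 = 155.9010444
  hemisphere W, so the sign is −

1. 80.851083, -148.971528
2. -37.083306, 80.949492
3. -1.177067, -84.806882
4. -47.321205, -153.800890
5. 72.974278, -90.816814
6. 50.713861, -155.901044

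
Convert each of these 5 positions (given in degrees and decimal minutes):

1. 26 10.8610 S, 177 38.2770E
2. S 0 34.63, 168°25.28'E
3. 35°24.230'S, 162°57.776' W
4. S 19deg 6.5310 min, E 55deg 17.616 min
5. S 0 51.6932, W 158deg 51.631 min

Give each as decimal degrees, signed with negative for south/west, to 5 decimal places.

1. -26.18102, 177.63795
2. -0.57717, 168.42133
3. -35.40383, -162.96293
4. -19.10885, 55.29360
5. -0.86155, -158.86052

Point 1:
  Latitude: 26 + 10.861/60 = 26.181017
  S → negative
  λ: 38.277′ = 0.637950°; total 177.637950
  E ⇒ keep positive
Point 2:
  φ: 0 + 34.63/60 = 0.577167
  S → negative
  Longitude: 25.28′ = 0.421333°; total 168.421333
  E ⇒ keep positive
Point 3:
  Lat: 24.23′ = 0.403833°; total 35.403833
  S ⇒ negate
  Lon: 162 + 57.776/60 = 162.962933
  hemisphere W, so the sign is −
Point 4:
  Lat: 19 + 6.531/60 = 19.108850
  S ⇒ negate
  Longitude: 55 + 17.616/60 = 55.293600
  E → positive
Point 5:
  Latitude: 0 + 51.6932/60 = 0.861553
  S ⇒ negate
  Lon: 51.631′ = 0.860517°; total 158.860517
  W ⇒ negate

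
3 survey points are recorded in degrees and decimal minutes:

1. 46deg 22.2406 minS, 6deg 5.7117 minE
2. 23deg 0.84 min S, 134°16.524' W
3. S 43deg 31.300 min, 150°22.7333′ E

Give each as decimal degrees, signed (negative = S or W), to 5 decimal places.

1. -46.37068, 6.09520
2. -23.01400, -134.27540
3. -43.52167, 150.37889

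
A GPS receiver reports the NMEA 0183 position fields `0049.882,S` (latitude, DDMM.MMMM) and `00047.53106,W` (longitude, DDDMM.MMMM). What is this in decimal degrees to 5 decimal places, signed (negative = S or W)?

-0.83137, -0.79218

φ: degrees = first 2 digits = 0, minutes = 49.882; 0 + 49.882/60 = 0.831367
S → negative
Lon: split at 3 digits → 000° and 47.53106′; 0 + 47.53106/60 = 0.792184
hemisphere W, so the sign is −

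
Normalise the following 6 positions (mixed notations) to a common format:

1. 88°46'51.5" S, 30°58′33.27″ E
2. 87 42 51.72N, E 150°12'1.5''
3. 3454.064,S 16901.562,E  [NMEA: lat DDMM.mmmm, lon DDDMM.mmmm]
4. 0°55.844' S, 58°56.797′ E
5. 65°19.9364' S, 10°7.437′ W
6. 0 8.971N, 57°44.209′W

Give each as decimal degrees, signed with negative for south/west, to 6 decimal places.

Point 1:
  Lat: 88 + 46/60 + 51.5/3600 = 88.7809722
  hemisphere S, so the sign is −
  Longitude: 30° + 58/60 + 33.27/3600 = 30 + 0.966667 + 0.009242 = 30.9759083
  E → positive
Point 2:
  Latitude: 87 + 42/60 + 51.72/3600 = 87.7143667
  N ⇒ keep positive
  Lon: 12′ + 1.5″ = 12.02500′; 150 + 12.02500/60 = 150.2004167
  E → positive
Point 3:
  Lat: split at 2 digits → 34° and 54.064′; 34 + 54.064/60 = 34.9010667
  S ⇒ negate
  Longitude: split at 3 digits → 169° and 1.562′; 169 + 1.562/60 = 169.0260333
  E ⇒ keep positive
Point 4:
  Latitude: 0 + 55.844/60 = 0.9307333
  S ⇒ negate
  Longitude: 56.797′ = 0.946617°; total 58.9466167
  E → positive
Point 5:
  φ: 19.9364′ = 0.332273°; total 65.3322733
  S ⇒ negate
  λ: 10 + 7.437/60 = 10.1239500
  W → negative
Point 6:
  φ: 0 + 8.971/60 = 0.1495167
  N → positive
  Lon: 44.209′ = 0.736817°; total 57.7368167
  hemisphere W, so the sign is −

1. -88.780972, 30.975908
2. 87.714367, 150.200417
3. -34.901067, 169.026033
4. -0.930733, 58.946617
5. -65.332273, -10.123950
6. 0.149517, -57.736817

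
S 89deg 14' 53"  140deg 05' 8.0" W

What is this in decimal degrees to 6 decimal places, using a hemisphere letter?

φ: 89 + 14/60 + 53/3600 = 89.2480556
Lon: 5′ + 8″ = 5.13333′; 140 + 5.13333/60 = 140.0855556

89.248056° S, 140.085556° W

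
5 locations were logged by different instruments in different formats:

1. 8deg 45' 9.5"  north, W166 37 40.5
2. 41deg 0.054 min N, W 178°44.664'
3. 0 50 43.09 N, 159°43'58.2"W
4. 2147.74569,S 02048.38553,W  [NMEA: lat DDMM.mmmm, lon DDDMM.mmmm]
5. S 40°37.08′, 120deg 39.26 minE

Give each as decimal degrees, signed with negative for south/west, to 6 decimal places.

1. 8.752639, -166.627917
2. 41.000900, -178.744400
3. 0.845303, -159.732833
4. -21.795762, -20.806426
5. -40.618000, 120.654333

Point 1:
  Lat: 45′ + 9.5″ = 45.15833′; 8 + 45.15833/60 = 8.7526389
  N ⇒ keep positive
  λ: 166 + 37/60 + 40.5/3600 = 166.6279167
  W → negative
Point 2:
  Latitude: 0.054′ = 0.000900°; total 41.0009000
  N → positive
  λ: 44.664′ = 0.744400°; total 178.7444000
  hemisphere W, so the sign is −
Point 3:
  Lat: 0 + 50/60 + 43.09/3600 = 0.8453028
  N ⇒ keep positive
  Longitude: 43′ + 58.2″ = 43.97000′; 159 + 43.97000/60 = 159.7328333
  W → negative
Point 4:
  Latitude: degrees = first 2 digits = 21, minutes = 47.74569; 21 + 47.74569/60 = 21.7957615
  S ⇒ negate
  λ: split at 3 digits → 020° and 48.38553′; 20 + 48.38553/60 = 20.8064255
  hemisphere W, so the sign is −
Point 5:
  φ: 40 + 37.08/60 = 40.6180000
  hemisphere S, so the sign is −
  λ: 39.26′ = 0.654333°; total 120.6543333
  E → positive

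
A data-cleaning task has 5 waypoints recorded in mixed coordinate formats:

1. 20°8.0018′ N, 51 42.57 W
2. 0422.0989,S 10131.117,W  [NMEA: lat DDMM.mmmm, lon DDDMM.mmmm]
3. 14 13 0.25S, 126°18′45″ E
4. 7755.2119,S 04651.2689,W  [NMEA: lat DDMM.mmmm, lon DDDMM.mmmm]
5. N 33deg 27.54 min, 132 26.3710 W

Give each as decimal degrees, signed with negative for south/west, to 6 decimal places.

Point 1:
  Lat: 8.0018′ = 0.133363°; total 20.1333633
  N ⇒ keep positive
  Lon: 42.57′ = 0.709500°; total 51.7095000
  W → negative
Point 2:
  Latitude: split at 2 digits → 04° and 22.0989′; 4 + 22.0989/60 = 4.3683150
  hemisphere S, so the sign is −
  Lon: split at 3 digits → 101° and 31.117′; 101 + 31.117/60 = 101.5186167
  hemisphere W, so the sign is −
Point 3:
  φ: 14 + 13/60 + 0.25/3600 = 14.2167361
  hemisphere S, so the sign is −
  Lon: 126 + 18/60 + 45/3600 = 126.3125000
  E ⇒ keep positive
Point 4:
  φ: split at 2 digits → 77° and 55.2119′; 77 + 55.2119/60 = 77.9201983
  hemisphere S, so the sign is −
  λ: degrees = first 3 digits = 46, minutes = 51.2689; 46 + 51.2689/60 = 46.8544817
  W ⇒ negate
Point 5:
  Lat: 27.54′ = 0.459000°; total 33.4590000
  N ⇒ keep positive
  Longitude: 132 + 26.371/60 = 132.4395167
  W ⇒ negate

1. 20.133363, -51.709500
2. -4.368315, -101.518617
3. -14.216736, 126.312500
4. -77.920198, -46.854482
5. 33.459000, -132.439517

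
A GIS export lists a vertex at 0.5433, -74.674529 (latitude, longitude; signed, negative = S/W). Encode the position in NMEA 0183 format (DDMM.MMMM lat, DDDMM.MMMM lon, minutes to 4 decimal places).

0032.5980,N / 07440.4717,W

φ: fractional part 0.543300 → 32.598000 minutes
Longitude is negative → W; |value| = 74.674529
Longitude: fractional part 0.674529 → 40.471740 minutes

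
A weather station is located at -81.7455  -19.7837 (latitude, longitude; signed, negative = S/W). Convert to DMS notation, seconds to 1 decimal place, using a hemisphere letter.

81°44′43.8″ S, 19°47′1.3″ W

Latitude is negative → S; |value| = 81.745500
Lat: whole degrees 81; 44.73000′ → 44′ and 43.800″
Longitude is negative → W; |value| = 19.783700
Longitude: whole degrees 19; 47.02200′ → 47′ and 1.320″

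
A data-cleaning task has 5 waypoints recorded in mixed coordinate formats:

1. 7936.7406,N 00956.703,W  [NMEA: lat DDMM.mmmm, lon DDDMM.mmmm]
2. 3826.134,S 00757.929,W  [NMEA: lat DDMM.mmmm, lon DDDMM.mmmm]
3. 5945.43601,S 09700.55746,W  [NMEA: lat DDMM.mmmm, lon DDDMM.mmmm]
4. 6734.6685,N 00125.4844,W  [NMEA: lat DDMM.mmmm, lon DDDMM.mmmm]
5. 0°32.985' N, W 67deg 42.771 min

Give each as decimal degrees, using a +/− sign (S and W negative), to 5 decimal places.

1. 79.61234, -9.94505
2. -38.43557, -7.96548
3. -59.75727, -97.00929
4. 67.57781, -1.42474
5. 0.54975, -67.71285

Point 1:
  Lat: degrees = first 2 digits = 79, minutes = 36.7406; 79 + 36.7406/60 = 79.612343
  N ⇒ keep positive
  Lon: split at 3 digits → 009° and 56.703′; 9 + 56.703/60 = 9.945050
  W → negative
Point 2:
  Latitude: split at 2 digits → 38° and 26.134′; 38 + 26.134/60 = 38.435567
  hemisphere S, so the sign is −
  Lon: degrees = first 3 digits = 7, minutes = 57.929; 7 + 57.929/60 = 7.965483
  hemisphere W, so the sign is −
Point 3:
  φ: split at 2 digits → 59° and 45.43601′; 59 + 45.43601/60 = 59.757267
  S → negative
  Longitude: split at 3 digits → 097° and 0.55746′; 97 + 0.55746/60 = 97.009291
  W ⇒ negate
Point 4:
  Lat: degrees = first 2 digits = 67, minutes = 34.6685; 67 + 34.6685/60 = 67.577808
  N ⇒ keep positive
  Lon: degrees = first 3 digits = 1, minutes = 25.4844; 1 + 25.4844/60 = 1.424740
  W ⇒ negate
Point 5:
  Lat: 0 + 32.985/60 = 0.549750
  N ⇒ keep positive
  Longitude: 42.771′ = 0.712850°; total 67.712850
  hemisphere W, so the sign is −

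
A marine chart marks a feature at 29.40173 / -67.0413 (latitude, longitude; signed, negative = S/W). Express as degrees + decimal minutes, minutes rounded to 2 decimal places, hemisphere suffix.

Latitude: fractional part 0.401730 → 24.1038 minutes
Longitude is negative → W; |value| = 67.041300
Lon: fractional part 0.041300 → 2.4780 minutes

29° 24.10′ N, 67° 2.48′ W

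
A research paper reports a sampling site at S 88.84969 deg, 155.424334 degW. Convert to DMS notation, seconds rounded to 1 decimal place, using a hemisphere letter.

88°50′58.9″ S, 155°25′27.6″ W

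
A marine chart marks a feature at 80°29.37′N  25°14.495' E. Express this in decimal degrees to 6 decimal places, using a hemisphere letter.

Latitude: 80 + 29.37/60 = 80.4895000
Lon: 25 + 14.495/60 = 25.2415833

80.489500° N, 25.241583° E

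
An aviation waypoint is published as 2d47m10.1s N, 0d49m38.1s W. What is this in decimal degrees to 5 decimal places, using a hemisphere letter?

φ: 2° + 47/60 + 10.1/3600 = 2 + 0.783333 + 0.002806 = 2.786139
Longitude: 49′ + 38.1″ = 49.63500′; 0 + 49.63500/60 = 0.827250

2.78614° N, 0.82725° W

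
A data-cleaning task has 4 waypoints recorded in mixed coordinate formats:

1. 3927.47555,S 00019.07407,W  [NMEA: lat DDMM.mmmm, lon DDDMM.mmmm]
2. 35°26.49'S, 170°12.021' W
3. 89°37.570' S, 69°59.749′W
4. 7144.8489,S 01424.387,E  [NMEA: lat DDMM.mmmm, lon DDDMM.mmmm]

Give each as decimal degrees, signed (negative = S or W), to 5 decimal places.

1. -39.45793, -0.31790
2. -35.44150, -170.20035
3. -89.62617, -69.99582
4. -71.74748, 14.40645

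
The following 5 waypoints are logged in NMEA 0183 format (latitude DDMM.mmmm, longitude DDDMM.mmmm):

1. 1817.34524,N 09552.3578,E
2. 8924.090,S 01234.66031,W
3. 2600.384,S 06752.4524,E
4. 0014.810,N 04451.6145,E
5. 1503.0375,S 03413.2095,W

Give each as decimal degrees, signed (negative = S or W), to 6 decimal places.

1. 18.289087, 95.872630
2. -89.401500, -12.577672
3. -26.006400, 67.874207
4. 0.246833, 44.860242
5. -15.050625, -34.220158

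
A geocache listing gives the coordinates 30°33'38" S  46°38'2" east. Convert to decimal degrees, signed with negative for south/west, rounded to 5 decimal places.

Lat: 30 + 33/60 + 38/3600 = 30.560556
hemisphere S, so the sign is −
Lon: 46° + 38/60 + 2/3600 = 46 + 0.633333 + 0.000556 = 46.633889
E → positive

-30.56056, 46.63389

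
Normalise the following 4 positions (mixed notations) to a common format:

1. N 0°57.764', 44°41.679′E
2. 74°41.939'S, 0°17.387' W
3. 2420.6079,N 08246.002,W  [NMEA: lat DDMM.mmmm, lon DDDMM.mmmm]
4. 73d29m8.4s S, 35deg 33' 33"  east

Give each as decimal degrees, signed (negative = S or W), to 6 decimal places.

Point 1:
  Lat: 57.764′ = 0.962733°; total 0.9627333
  N ⇒ keep positive
  λ: 41.679′ = 0.694650°; total 44.6946500
  E ⇒ keep positive
Point 2:
  φ: 41.939′ = 0.698983°; total 74.6989833
  hemisphere S, so the sign is −
  λ: 17.387′ = 0.289783°; total 0.2897833
  W ⇒ negate
Point 3:
  φ: split at 2 digits → 24° and 20.6079′; 24 + 20.6079/60 = 24.3434650
  N → positive
  Longitude: degrees = first 3 digits = 82, minutes = 46.002; 82 + 46.002/60 = 82.7667000
  W ⇒ negate
Point 4:
  Latitude: 73° + 29/60 + 8.4/3600 = 73 + 0.483333 + 0.002333 = 73.4856667
  S ⇒ negate
  λ: 35° + 33/60 + 33/3600 = 35 + 0.550000 + 0.009167 = 35.5591667
  E → positive

1. 0.962733, 44.694650
2. -74.698983, -0.289783
3. 24.343465, -82.766700
4. -73.485667, 35.559167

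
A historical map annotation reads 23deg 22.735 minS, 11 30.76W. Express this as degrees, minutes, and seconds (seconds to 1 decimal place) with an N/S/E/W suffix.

23°22′44.1″ S, 11°30′45.6″ W

Latitude: 22.73500′ → 22′ and 0.73500 × 60 = 44.100″
λ: fractional minutes 0.76000 × 60 = 45.600″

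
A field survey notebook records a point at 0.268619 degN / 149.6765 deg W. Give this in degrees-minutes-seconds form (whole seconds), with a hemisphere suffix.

0°16′7″ N, 149°40′35″ W

Lat: 0.268619° → 16.11714′; 0.11714 × 60 = 7.03″
Longitude: 0.676500° → 40.59000′; 0.59000 × 60 = 35.40″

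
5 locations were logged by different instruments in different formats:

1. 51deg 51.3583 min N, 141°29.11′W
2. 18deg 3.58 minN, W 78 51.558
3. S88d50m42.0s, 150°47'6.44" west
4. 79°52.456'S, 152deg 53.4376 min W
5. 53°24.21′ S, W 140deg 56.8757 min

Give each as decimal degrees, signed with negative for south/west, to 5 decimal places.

Point 1:
  Latitude: 51 + 51.3583/60 = 51.855972
  N ⇒ keep positive
  Lon: 29.11′ = 0.485167°; total 141.485167
  W ⇒ negate
Point 2:
  Lat: 18 + 3.58/60 = 18.059667
  N ⇒ keep positive
  Lon: 51.558′ = 0.859300°; total 78.859300
  W ⇒ negate
Point 3:
  φ: 50′ + 42″ = 50.70000′; 88 + 50.70000/60 = 88.845000
  hemisphere S, so the sign is −
  Lon: 150° + 47/60 + 6.44/3600 = 150 + 0.783333 + 0.001789 = 150.785122
  W ⇒ negate
Point 4:
  φ: 79 + 52.456/60 = 79.874267
  hemisphere S, so the sign is −
  λ: 53.4376′ = 0.890627°; total 152.890627
  W → negative
Point 5:
  Latitude: 53 + 24.21/60 = 53.403500
  S ⇒ negate
  Longitude: 56.8757′ = 0.947928°; total 140.947928
  hemisphere W, so the sign is −

1. 51.85597, -141.48517
2. 18.05967, -78.85930
3. -88.84500, -150.78512
4. -79.87427, -152.89063
5. -53.40350, -140.94793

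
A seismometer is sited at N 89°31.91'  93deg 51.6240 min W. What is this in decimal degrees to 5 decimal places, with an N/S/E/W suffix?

Lat: 31.91′ = 0.531833°; total 89.531833
Lon: 51.624′ = 0.860400°; total 93.860400

89.53183° N, 93.86040° W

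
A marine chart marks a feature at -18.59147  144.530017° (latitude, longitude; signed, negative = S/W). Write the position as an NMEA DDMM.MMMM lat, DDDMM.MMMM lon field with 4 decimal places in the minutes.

Latitude is negative → S; |value| = 18.591470
Lat: minutes = (18.591470 − 18) × 60 = 35.488200
λ: fractional part 0.530017 → 31.801020 minutes

1835.4882,S / 14431.8010,E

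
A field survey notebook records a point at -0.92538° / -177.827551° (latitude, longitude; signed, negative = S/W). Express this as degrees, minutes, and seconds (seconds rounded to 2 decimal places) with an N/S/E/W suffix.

Latitude is negative → S; |value| = 0.925380
Lat: 0.925380° → 55.52280′; 0.52280 × 60 = 31.3680″
Longitude is negative → W; |value| = 177.827551
Lon: whole degrees 177; 49.65306′ → 49′ and 39.1836″

0°55′31.37″ S, 177°49′39.18″ W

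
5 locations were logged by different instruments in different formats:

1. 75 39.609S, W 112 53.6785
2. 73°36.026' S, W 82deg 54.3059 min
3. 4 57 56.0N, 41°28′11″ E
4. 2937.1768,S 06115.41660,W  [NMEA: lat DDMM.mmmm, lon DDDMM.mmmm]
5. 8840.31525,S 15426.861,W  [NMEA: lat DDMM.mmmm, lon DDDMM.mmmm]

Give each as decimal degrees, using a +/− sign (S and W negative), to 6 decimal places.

1. -75.660150, -112.894642
2. -73.600433, -82.905098
3. 4.965556, 41.469722
4. -29.619613, -61.256943
5. -88.671921, -154.447683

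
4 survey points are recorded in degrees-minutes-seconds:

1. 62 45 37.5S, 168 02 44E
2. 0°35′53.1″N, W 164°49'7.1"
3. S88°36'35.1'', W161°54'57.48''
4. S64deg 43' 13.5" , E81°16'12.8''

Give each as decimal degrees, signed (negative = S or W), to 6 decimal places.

Point 1:
  Latitude: 62 + 45/60 + 37.5/3600 = 62.7604167
  hemisphere S, so the sign is −
  λ: 168 + 2/60 + 44/3600 = 168.0455556
  E ⇒ keep positive
Point 2:
  Latitude: 0° + 35/60 + 53.1/3600 = 0 + 0.583333 + 0.014750 = 0.5980833
  N ⇒ keep positive
  λ: 164 + 49/60 + 7.1/3600 = 164.8186389
  W ⇒ negate
Point 3:
  φ: 88° + 36/60 + 35.1/3600 = 88 + 0.600000 + 0.009750 = 88.6097500
  hemisphere S, so the sign is −
  Longitude: 161 + 54/60 + 57.48/3600 = 161.9159667
  W → negative
Point 4:
  Latitude: 64° + 43/60 + 13.5/3600 = 64 + 0.716667 + 0.003750 = 64.7204167
  S ⇒ negate
  Longitude: 81 + 16/60 + 12.8/3600 = 81.2702222
  E ⇒ keep positive

1. -62.760417, 168.045556
2. 0.598083, -164.818639
3. -88.609750, -161.915967
4. -64.720417, 81.270222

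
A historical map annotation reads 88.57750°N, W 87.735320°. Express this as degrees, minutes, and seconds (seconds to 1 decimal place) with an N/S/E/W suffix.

Lat: 0.577500° → 34.65000′; 0.65000 × 60 = 39.000″
Longitude: whole degrees 87; 44.11920′ → 44′ and 7.152″

88°34′39.0″ N, 87°44′7.2″ W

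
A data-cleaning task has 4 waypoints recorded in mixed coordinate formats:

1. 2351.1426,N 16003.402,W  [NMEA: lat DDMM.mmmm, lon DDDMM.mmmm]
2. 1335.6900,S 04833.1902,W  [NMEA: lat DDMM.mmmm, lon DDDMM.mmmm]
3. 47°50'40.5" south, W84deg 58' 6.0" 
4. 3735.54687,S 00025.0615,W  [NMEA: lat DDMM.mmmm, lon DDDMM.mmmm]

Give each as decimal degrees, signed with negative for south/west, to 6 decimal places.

Point 1:
  Lat: split at 2 digits → 23° and 51.1426′; 23 + 51.1426/60 = 23.8523767
  N ⇒ keep positive
  Longitude: split at 3 digits → 160° and 3.402′; 160 + 3.402/60 = 160.0567000
  W → negative
Point 2:
  φ: degrees = first 2 digits = 13, minutes = 35.69; 13 + 35.69/60 = 13.5948333
  S → negative
  Longitude: split at 3 digits → 048° and 33.1902′; 48 + 33.1902/60 = 48.5531700
  hemisphere W, so the sign is −
Point 3:
  Lat: 47 + 50/60 + 40.5/3600 = 47.8445833
  hemisphere S, so the sign is −
  λ: 58′ + 6″ = 58.10000′; 84 + 58.10000/60 = 84.9683333
  W ⇒ negate
Point 4:
  φ: degrees = first 2 digits = 37, minutes = 35.54687; 37 + 35.54687/60 = 37.5924478
  hemisphere S, so the sign is −
  Longitude: degrees = first 3 digits = 0, minutes = 25.0615; 0 + 25.0615/60 = 0.4176917
  hemisphere W, so the sign is −

1. 23.852377, -160.056700
2. -13.594833, -48.553170
3. -47.844583, -84.968333
4. -37.592448, -0.417692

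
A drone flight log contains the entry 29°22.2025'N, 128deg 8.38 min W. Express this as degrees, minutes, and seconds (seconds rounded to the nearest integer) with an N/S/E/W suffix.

Lat: 22.20250′ → 22′ and 0.20250 × 60 = 12.15″
Lon: 8.38000′ → 8′ and 0.38000 × 60 = 22.80″

29°22′12″ N, 128°08′23″ W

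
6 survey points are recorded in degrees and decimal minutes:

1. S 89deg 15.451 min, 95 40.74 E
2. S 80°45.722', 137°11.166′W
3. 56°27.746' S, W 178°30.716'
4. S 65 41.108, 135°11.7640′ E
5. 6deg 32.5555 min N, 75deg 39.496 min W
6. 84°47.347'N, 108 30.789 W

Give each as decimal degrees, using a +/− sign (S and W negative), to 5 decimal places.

1. -89.25752, 95.67900
2. -80.76203, -137.18610
3. -56.46243, -178.51193
4. -65.68513, 135.19607
5. 6.54259, -75.65827
6. 84.78912, -108.51315

Point 1:
  Latitude: 89 + 15.451/60 = 89.257517
  S → negative
  λ: 40.74′ = 0.679000°; total 95.679000
  E ⇒ keep positive
Point 2:
  Latitude: 45.722′ = 0.762033°; total 80.762033
  S → negative
  Longitude: 137 + 11.166/60 = 137.186100
  hemisphere W, so the sign is −
Point 3:
  Lat: 27.746′ = 0.462433°; total 56.462433
  S ⇒ negate
  λ: 30.716′ = 0.511933°; total 178.511933
  hemisphere W, so the sign is −
Point 4:
  φ: 41.108′ = 0.685133°; total 65.685133
  hemisphere S, so the sign is −
  Longitude: 11.764′ = 0.196067°; total 135.196067
  E ⇒ keep positive
Point 5:
  Lat: 32.5555′ = 0.542592°; total 6.542592
  N → positive
  λ: 39.496′ = 0.658267°; total 75.658267
  W → negative
Point 6:
  φ: 84 + 47.347/60 = 84.789117
  N → positive
  λ: 30.789′ = 0.513150°; total 108.513150
  hemisphere W, so the sign is −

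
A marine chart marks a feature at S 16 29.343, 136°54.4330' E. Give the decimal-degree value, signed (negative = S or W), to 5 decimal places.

-16.48905, 136.90722

Lat: 16 + 29.343/60 = 16.489050
S → negative
Longitude: 136 + 54.433/60 = 136.907217
E ⇒ keep positive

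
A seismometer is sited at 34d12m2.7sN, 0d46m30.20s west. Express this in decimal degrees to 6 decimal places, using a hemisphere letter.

34.200750° N, 0.775056° W

φ: 12′ + 2.7″ = 12.04500′; 34 + 12.04500/60 = 34.2007500
Longitude: 46′ + 30.2″ = 46.50333′; 0 + 46.50333/60 = 0.7750556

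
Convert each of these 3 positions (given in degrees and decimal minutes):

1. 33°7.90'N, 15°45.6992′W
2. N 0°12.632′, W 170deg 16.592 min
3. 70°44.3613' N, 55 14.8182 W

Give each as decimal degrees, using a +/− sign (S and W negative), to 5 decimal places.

1. 33.13167, -15.76165
2. 0.21053, -170.27653
3. 70.73936, -55.24697

Point 1:
  Lat: 33 + 7.9/60 = 33.131667
  N ⇒ keep positive
  λ: 15 + 45.6992/60 = 15.761653
  W → negative
Point 2:
  Latitude: 12.632′ = 0.210533°; total 0.210533
  N → positive
  Lon: 170 + 16.592/60 = 170.276533
  W → negative
Point 3:
  Latitude: 44.3613′ = 0.739355°; total 70.739355
  N ⇒ keep positive
  Lon: 14.8182′ = 0.246970°; total 55.246970
  W ⇒ negate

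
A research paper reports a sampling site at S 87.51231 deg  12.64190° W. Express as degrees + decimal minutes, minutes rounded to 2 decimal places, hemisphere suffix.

Lat: fractional part 0.512310 → 30.7386 minutes
Longitude: minutes = (12.641900 − 12) × 60 = 38.5140

87° 30.74′ S, 12° 38.51′ W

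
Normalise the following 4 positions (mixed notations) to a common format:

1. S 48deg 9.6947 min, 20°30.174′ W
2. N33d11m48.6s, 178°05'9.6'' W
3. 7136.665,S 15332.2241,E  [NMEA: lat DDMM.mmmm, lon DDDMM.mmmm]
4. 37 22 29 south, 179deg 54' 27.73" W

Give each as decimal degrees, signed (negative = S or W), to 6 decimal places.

1. -48.161578, -20.502900
2. 33.196833, -178.086000
3. -71.611083, 153.537068
4. -37.374722, -179.907703

Point 1:
  φ: 9.6947′ = 0.161578°; total 48.1615783
  S ⇒ negate
  λ: 20 + 30.174/60 = 20.5029000
  W ⇒ negate
Point 2:
  Latitude: 33° + 11/60 + 48.6/3600 = 33 + 0.183333 + 0.013500 = 33.1968333
  N ⇒ keep positive
  Lon: 5′ + 9.6″ = 5.16000′; 178 + 5.16000/60 = 178.0860000
  hemisphere W, so the sign is −
Point 3:
  Lat: split at 2 digits → 71° and 36.665′; 71 + 36.665/60 = 71.6110833
  S ⇒ negate
  Lon: split at 3 digits → 153° and 32.2241′; 153 + 32.2241/60 = 153.5370683
  E ⇒ keep positive
Point 4:
  φ: 37° + 22/60 + 29/3600 = 37 + 0.366667 + 0.008056 = 37.3747222
  hemisphere S, so the sign is −
  Longitude: 179 + 54/60 + 27.73/3600 = 179.9077028
  W → negative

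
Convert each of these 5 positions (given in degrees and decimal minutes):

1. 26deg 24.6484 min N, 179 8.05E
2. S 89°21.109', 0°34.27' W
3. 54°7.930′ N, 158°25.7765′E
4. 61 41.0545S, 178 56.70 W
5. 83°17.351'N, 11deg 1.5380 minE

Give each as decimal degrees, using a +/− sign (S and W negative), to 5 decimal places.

1. 26.41081, 179.13417
2. -89.35182, -0.57117
3. 54.13217, 158.42961
4. -61.68424, -178.94500
5. 83.28918, 11.02563

Point 1:
  Lat: 24.6484′ = 0.410807°; total 26.410807
  N → positive
  Lon: 8.05′ = 0.134167°; total 179.134167
  E ⇒ keep positive
Point 2:
  Lat: 21.109′ = 0.351817°; total 89.351817
  S → negative
  λ: 34.27′ = 0.571167°; total 0.571167
  W → negative
Point 3:
  Latitude: 7.93′ = 0.132167°; total 54.132167
  N → positive
  Lon: 25.7765′ = 0.429608°; total 158.429608
  E ⇒ keep positive
Point 4:
  φ: 61 + 41.0545/60 = 61.684242
  S ⇒ negate
  λ: 178 + 56.7/60 = 178.945000
  W ⇒ negate
Point 5:
  Lat: 83 + 17.351/60 = 83.289183
  N ⇒ keep positive
  λ: 1.538′ = 0.025633°; total 11.025633
  E ⇒ keep positive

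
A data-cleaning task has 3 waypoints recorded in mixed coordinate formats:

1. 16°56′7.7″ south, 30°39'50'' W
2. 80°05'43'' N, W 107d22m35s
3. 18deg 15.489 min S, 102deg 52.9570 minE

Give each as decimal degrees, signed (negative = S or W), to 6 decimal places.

1. -16.935472, -30.663889
2. 80.095278, -107.376389
3. -18.258150, 102.882617

Point 1:
  Latitude: 16 + 56/60 + 7.7/3600 = 16.9354722
  S → negative
  Lon: 30 + 39/60 + 50/3600 = 30.6638889
  hemisphere W, so the sign is −
Point 2:
  Lat: 80° + 5/60 + 43/3600 = 80 + 0.083333 + 0.011944 = 80.0952778
  N ⇒ keep positive
  Longitude: 107 + 22/60 + 35/3600 = 107.3763889
  W ⇒ negate
Point 3:
  Lat: 18 + 15.489/60 = 18.2581500
  hemisphere S, so the sign is −
  Lon: 102 + 52.957/60 = 102.8826167
  E ⇒ keep positive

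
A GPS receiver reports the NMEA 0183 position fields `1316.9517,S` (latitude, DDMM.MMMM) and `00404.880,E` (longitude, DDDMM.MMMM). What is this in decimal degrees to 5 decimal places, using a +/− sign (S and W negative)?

-13.28253, 4.08133

Latitude: degrees = first 2 digits = 13, minutes = 16.9517; 13 + 16.9517/60 = 13.282528
S ⇒ negate
Longitude: degrees = first 3 digits = 4, minutes = 4.88; 4 + 4.88/60 = 4.081333
E → positive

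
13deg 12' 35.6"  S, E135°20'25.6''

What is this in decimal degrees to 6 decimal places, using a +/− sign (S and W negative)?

Latitude: 13 + 12/60 + 35.6/3600 = 13.2098889
S ⇒ negate
Longitude: 135° + 20/60 + 25.6/3600 = 135 + 0.333333 + 0.007111 = 135.3404444
E ⇒ keep positive

-13.209889, 135.340444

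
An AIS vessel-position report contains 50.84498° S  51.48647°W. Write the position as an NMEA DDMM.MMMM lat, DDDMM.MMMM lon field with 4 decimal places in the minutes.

5050.6988,S / 05129.1882,W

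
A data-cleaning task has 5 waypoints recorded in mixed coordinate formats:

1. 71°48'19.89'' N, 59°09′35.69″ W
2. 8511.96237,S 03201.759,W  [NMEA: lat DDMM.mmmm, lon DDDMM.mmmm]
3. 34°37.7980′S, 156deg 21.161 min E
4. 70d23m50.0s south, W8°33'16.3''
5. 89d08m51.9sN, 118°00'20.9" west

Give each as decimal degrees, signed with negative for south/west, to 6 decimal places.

1. 71.805525, -59.159914
2. -85.199373, -32.029317
3. -34.629967, 156.352683
4. -70.397222, -8.554528
5. 89.147750, -118.005806

Point 1:
  Latitude: 71 + 48/60 + 19.89/3600 = 71.8055250
  N → positive
  Lon: 59 + 9/60 + 35.69/3600 = 59.1599139
  W ⇒ negate
Point 2:
  φ: degrees = first 2 digits = 85, minutes = 11.96237; 85 + 11.96237/60 = 85.1993728
  S ⇒ negate
  Lon: degrees = first 3 digits = 32, minutes = 1.759; 32 + 1.759/60 = 32.0293167
  W → negative
Point 3:
  Latitude: 34 + 37.798/60 = 34.6299667
  S → negative
  Longitude: 156 + 21.161/60 = 156.3526833
  E ⇒ keep positive
Point 4:
  Latitude: 23′ + 50″ = 23.83333′; 70 + 23.83333/60 = 70.3972222
  hemisphere S, so the sign is −
  λ: 33′ + 16.3″ = 33.27167′; 8 + 33.27167/60 = 8.5545278
  W ⇒ negate
Point 5:
  Latitude: 89° + 8/60 + 51.9/3600 = 89 + 0.133333 + 0.014417 = 89.1477500
  N → positive
  Lon: 118 + 0/60 + 20.9/3600 = 118.0058056
  hemisphere W, so the sign is −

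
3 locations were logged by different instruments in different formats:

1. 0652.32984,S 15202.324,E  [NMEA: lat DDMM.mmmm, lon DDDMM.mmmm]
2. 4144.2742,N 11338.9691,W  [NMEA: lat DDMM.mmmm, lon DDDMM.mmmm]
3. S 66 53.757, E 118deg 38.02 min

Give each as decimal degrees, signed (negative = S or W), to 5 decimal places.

1. -6.87216, 152.03873
2. 41.73790, -113.64949
3. -66.89595, 118.63367

Point 1:
  Lat: split at 2 digits → 06° and 52.32984′; 6 + 52.32984/60 = 6.872164
  S ⇒ negate
  Longitude: degrees = first 3 digits = 152, minutes = 2.324; 152 + 2.324/60 = 152.038733
  E ⇒ keep positive
Point 2:
  Latitude: split at 2 digits → 41° and 44.2742′; 41 + 44.2742/60 = 41.737903
  N → positive
  Longitude: split at 3 digits → 113° and 38.9691′; 113 + 38.9691/60 = 113.649485
  hemisphere W, so the sign is −
Point 3:
  Latitude: 66 + 53.757/60 = 66.895950
  S → negative
  Lon: 118 + 38.02/60 = 118.633667
  E ⇒ keep positive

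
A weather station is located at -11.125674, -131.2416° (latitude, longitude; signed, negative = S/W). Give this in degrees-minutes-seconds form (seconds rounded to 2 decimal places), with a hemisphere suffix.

Latitude is negative → S; |value| = 11.125674
Lat: whole degrees 11; 7.54044′ → 7′ and 32.4264″
Longitude is negative → W; |value| = 131.241600
λ: 0.241600° → 14.49600′; 0.49600 × 60 = 29.7600″

11°07′32.43″ S, 131°14′29.76″ W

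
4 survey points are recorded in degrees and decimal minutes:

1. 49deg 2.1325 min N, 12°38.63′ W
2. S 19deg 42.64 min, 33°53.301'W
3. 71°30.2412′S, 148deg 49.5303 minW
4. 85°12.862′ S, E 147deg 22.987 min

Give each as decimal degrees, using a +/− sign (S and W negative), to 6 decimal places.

Point 1:
  φ: 49 + 2.1325/60 = 49.0355417
  N ⇒ keep positive
  λ: 38.63′ = 0.643833°; total 12.6438333
  W → negative
Point 2:
  φ: 19 + 42.64/60 = 19.7106667
  S → negative
  Lon: 53.301′ = 0.888350°; total 33.8883500
  W ⇒ negate
Point 3:
  Latitude: 30.2412′ = 0.504020°; total 71.5040200
  S ⇒ negate
  Longitude: 49.5303′ = 0.825505°; total 148.8255050
  W → negative
Point 4:
  Latitude: 85 + 12.862/60 = 85.2143667
  hemisphere S, so the sign is −
  λ: 147 + 22.987/60 = 147.3831167
  E → positive

1. 49.035542, -12.643833
2. -19.710667, -33.888350
3. -71.504020, -148.825505
4. -85.214367, 147.383117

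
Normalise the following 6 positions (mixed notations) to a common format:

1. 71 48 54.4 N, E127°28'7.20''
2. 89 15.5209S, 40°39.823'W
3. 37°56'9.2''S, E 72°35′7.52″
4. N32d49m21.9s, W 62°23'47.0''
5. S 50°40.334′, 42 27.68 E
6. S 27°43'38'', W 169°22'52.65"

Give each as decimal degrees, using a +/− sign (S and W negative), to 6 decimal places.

Point 1:
  Latitude: 71° + 48/60 + 54.4/3600 = 71 + 0.800000 + 0.015111 = 71.8151111
  N ⇒ keep positive
  λ: 127 + 28/60 + 7.2/3600 = 127.4686667
  E ⇒ keep positive
Point 2:
  φ: 15.5209′ = 0.258682°; total 89.2586817
  S → negative
  Lon: 40 + 39.823/60 = 40.6637167
  W → negative
Point 3:
  φ: 37 + 56/60 + 9.2/3600 = 37.9358889
  S ⇒ negate
  Lon: 72 + 35/60 + 7.52/3600 = 72.5854222
  E ⇒ keep positive
Point 4:
  φ: 32° + 49/60 + 21.9/3600 = 32 + 0.816667 + 0.006083 = 32.8227500
  N ⇒ keep positive
  Lon: 62° + 23/60 + 47/3600 = 62 + 0.383333 + 0.013056 = 62.3963889
  W ⇒ negate
Point 5:
  Latitude: 50 + 40.334/60 = 50.6722333
  S ⇒ negate
  Longitude: 42 + 27.68/60 = 42.4613333
  E → positive
Point 6:
  Latitude: 27 + 43/60 + 38/3600 = 27.7272222
  S ⇒ negate
  Longitude: 22′ + 52.65″ = 22.87750′; 169 + 22.87750/60 = 169.3812917
  W ⇒ negate

1. 71.815111, 127.468667
2. -89.258682, -40.663717
3. -37.935889, 72.585422
4. 32.822750, -62.396389
5. -50.672233, 42.461333
6. -27.727222, -169.381292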